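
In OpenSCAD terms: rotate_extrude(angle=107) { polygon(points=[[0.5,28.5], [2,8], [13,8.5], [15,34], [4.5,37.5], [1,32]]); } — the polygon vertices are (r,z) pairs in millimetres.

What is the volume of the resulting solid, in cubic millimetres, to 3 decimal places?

Profile (r,z), 6 vertices: (0.5,28.5) (2,8) (13,8.5) (15,34) (4.5,37.5) (1,32)
edge 0: (0.5,28.5)→(2,8)  cross = 0.5·8 − 2·28.5 = -53.0000; (r_i+r_j)·cross = 2.5·-53.0000 = -132.5000
edge 1: (2,8)→(13,8.5)  cross = 2·8.5 − 13·8 = -87.0000; (r_i+r_j)·cross = 15·-87.0000 = -1305.0000
edge 2: (13,8.5)→(15,34)  cross = 13·34 − 15·8.5 = 314.5000; (r_i+r_j)·cross = 28·314.5000 = 8806.0000
edge 3: (15,34)→(4.5,37.5)  cross = 15·37.5 − 4.5·34 = 409.5000; (r_i+r_j)·cross = 19.5·409.5000 = 7985.2500
edge 4: (4.5,37.5)→(1,32)  cross = 4.5·32 − 1·37.5 = 106.5000; (r_i+r_j)·cross = 5.5·106.5000 = 585.7500
edge 5: (1,32)→(0.5,28.5)  cross = 1·28.5 − 0.5·32 = 12.5000; (r_i+r_j)·cross = 1.5·12.5000 = 18.7500
Σcross = 703.0000 → A = |Σcross|/2 = 351.5000 mm²
Σ(r_i+r_j)·cross = 15958.2500 → first moment M = |Σ|/6 = 2659.7083
R_c = M/A = 2659.7083/351.5000 = 7.5667 mm
θ = 107° = 1.867502 rad
V = θ·R_c·A = 1.867502·7.5667·351.5000 = 4967.011 mm³

Volume = 4967.011 mm³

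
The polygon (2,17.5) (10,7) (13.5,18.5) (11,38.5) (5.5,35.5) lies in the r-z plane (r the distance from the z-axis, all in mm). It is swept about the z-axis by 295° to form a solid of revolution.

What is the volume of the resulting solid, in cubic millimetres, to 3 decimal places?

Profile (r,z), 5 vertices: (2,17.5) (10,7) (13.5,18.5) (11,38.5) (5.5,35.5)
edge 0: (2,17.5)→(10,7)  cross = 2·7 − 10·17.5 = -161.0000; (r_i+r_j)·cross = 12·-161.0000 = -1932.0000
edge 1: (10,7)→(13.5,18.5)  cross = 10·18.5 − 13.5·7 = 90.5000; (r_i+r_j)·cross = 23.5·90.5000 = 2126.7500
edge 2: (13.5,18.5)→(11,38.5)  cross = 13.5·38.5 − 11·18.5 = 316.2500; (r_i+r_j)·cross = 24.5·316.2500 = 7748.1250
edge 3: (11,38.5)→(5.5,35.5)  cross = 11·35.5 − 5.5·38.5 = 178.7500; (r_i+r_j)·cross = 16.5·178.7500 = 2949.3750
edge 4: (5.5,35.5)→(2,17.5)  cross = 5.5·17.5 − 2·35.5 = 25.2500; (r_i+r_j)·cross = 7.5·25.2500 = 189.3750
Σcross = 449.7500 → A = |Σcross|/2 = 224.8750 mm²
Σ(r_i+r_j)·cross = 11081.6250 → first moment M = |Σ|/6 = 1846.9375
R_c = M/A = 1846.9375/224.8750 = 8.2132 mm
θ = 295° = 5.148721 rad
V = θ·R_c·A = 5.148721·8.2132·224.8750 = 9509.366 mm³

Volume = 9509.366 mm³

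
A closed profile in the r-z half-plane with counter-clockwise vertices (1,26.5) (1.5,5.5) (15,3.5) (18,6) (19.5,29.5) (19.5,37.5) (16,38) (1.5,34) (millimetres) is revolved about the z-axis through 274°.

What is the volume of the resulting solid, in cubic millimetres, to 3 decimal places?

Profile (r,z), 8 vertices: (1,26.5) (1.5,5.5) (15,3.5) (18,6) (19.5,29.5) (19.5,37.5) (16,38) (1.5,34)
edge 0: (1,26.5)→(1.5,5.5)  cross = 1·5.5 − 1.5·26.5 = -34.2500; (r_i+r_j)·cross = 2.5·-34.2500 = -85.6250
edge 1: (1.5,5.5)→(15,3.5)  cross = 1.5·3.5 − 15·5.5 = -77.2500; (r_i+r_j)·cross = 16.5·-77.2500 = -1274.6250
edge 2: (15,3.5)→(18,6)  cross = 15·6 − 18·3.5 = 27.0000; (r_i+r_j)·cross = 33·27.0000 = 891.0000
edge 3: (18,6)→(19.5,29.5)  cross = 18·29.5 − 19.5·6 = 414.0000; (r_i+r_j)·cross = 37.5·414.0000 = 15525.0000
edge 4: (19.5,29.5)→(19.5,37.5)  cross = 19.5·37.5 − 19.5·29.5 = 156.0000; (r_i+r_j)·cross = 39·156.0000 = 6084.0000
edge 5: (19.5,37.5)→(16,38)  cross = 19.5·38 − 16·37.5 = 141.0000; (r_i+r_j)·cross = 35.5·141.0000 = 5005.5000
edge 6: (16,38)→(1.5,34)  cross = 16·34 − 1.5·38 = 487.0000; (r_i+r_j)·cross = 17.5·487.0000 = 8522.5000
edge 7: (1.5,34)→(1,26.5)  cross = 1.5·26.5 − 1·34 = 5.7500; (r_i+r_j)·cross = 2.5·5.7500 = 14.3750
Σcross = 1119.2500 → A = |Σcross|/2 = 559.6250 mm²
Σ(r_i+r_j)·cross = 34682.1250 → first moment M = |Σ|/6 = 5780.3542
R_c = M/A = 5780.3542/559.6250 = 10.3290 mm
θ = 274° = 4.782202 rad
V = θ·R_c·A = 4.782202·10.3290·559.6250 = 27642.822 mm³

Volume = 27642.822 mm³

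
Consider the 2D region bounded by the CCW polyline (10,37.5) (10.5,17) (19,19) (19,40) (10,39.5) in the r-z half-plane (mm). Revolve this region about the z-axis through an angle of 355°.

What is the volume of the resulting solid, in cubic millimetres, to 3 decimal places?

Volume = 17241.564 mm³

Profile (r,z), 5 vertices: (10,37.5) (10.5,17) (19,19) (19,40) (10,39.5)
edge 0: (10,37.5)→(10.5,17)  cross = 10·17 − 10.5·37.5 = -223.7500; (r_i+r_j)·cross = 20.5·-223.7500 = -4586.8750
edge 1: (10.5,17)→(19,19)  cross = 10.5·19 − 19·17 = -123.5000; (r_i+r_j)·cross = 29.5·-123.5000 = -3643.2500
edge 2: (19,19)→(19,40)  cross = 19·40 − 19·19 = 399.0000; (r_i+r_j)·cross = 38·399.0000 = 15162.0000
edge 3: (19,40)→(10,39.5)  cross = 19·39.5 − 10·40 = 350.5000; (r_i+r_j)·cross = 29·350.5000 = 10164.5000
edge 4: (10,39.5)→(10,37.5)  cross = 10·37.5 − 10·39.5 = -20.0000; (r_i+r_j)·cross = 20·-20.0000 = -400.0000
Σcross = 382.2500 → A = |Σcross|/2 = 191.1250 mm²
Σ(r_i+r_j)·cross = 16696.3750 → first moment M = |Σ|/6 = 2782.7292
R_c = M/A = 2782.7292/191.1250 = 14.5597 mm
θ = 355° = 6.195919 rad
V = θ·R_c·A = 6.195919·14.5597·191.1250 = 17241.564 mm³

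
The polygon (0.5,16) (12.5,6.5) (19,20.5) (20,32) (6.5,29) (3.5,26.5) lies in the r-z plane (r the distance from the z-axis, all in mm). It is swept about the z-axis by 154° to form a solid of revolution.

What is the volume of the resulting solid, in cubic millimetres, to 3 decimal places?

Profile (r,z), 6 vertices: (0.5,16) (12.5,6.5) (19,20.5) (20,32) (6.5,29) (3.5,26.5)
edge 0: (0.5,16)→(12.5,6.5)  cross = 0.5·6.5 − 12.5·16 = -196.7500; (r_i+r_j)·cross = 13·-196.7500 = -2557.7500
edge 1: (12.5,6.5)→(19,20.5)  cross = 12.5·20.5 − 19·6.5 = 132.7500; (r_i+r_j)·cross = 31.5·132.7500 = 4181.6250
edge 2: (19,20.5)→(20,32)  cross = 19·32 − 20·20.5 = 198.0000; (r_i+r_j)·cross = 39·198.0000 = 7722.0000
edge 3: (20,32)→(6.5,29)  cross = 20·29 − 6.5·32 = 372.0000; (r_i+r_j)·cross = 26.5·372.0000 = 9858.0000
edge 4: (6.5,29)→(3.5,26.5)  cross = 6.5·26.5 − 3.5·29 = 70.7500; (r_i+r_j)·cross = 10·70.7500 = 707.5000
edge 5: (3.5,26.5)→(0.5,16)  cross = 3.5·16 − 0.5·26.5 = 42.7500; (r_i+r_j)·cross = 4·42.7500 = 171.0000
Σcross = 619.5000 → A = |Σcross|/2 = 309.7500 mm²
Σ(r_i+r_j)·cross = 20082.3750 → first moment M = |Σ|/6 = 3347.0625
R_c = M/A = 3347.0625/309.7500 = 10.8057 mm
θ = 154° = 2.687807 rad
V = θ·R_c·A = 2.687807·10.8057·309.7500 = 8996.258 mm³

Volume = 8996.258 mm³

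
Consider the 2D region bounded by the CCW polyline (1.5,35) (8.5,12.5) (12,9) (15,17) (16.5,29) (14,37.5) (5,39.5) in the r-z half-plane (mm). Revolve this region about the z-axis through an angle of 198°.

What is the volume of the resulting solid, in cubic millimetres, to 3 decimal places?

Profile (r,z), 7 vertices: (1.5,35) (8.5,12.5) (12,9) (15,17) (16.5,29) (14,37.5) (5,39.5)
edge 0: (1.5,35)→(8.5,12.5)  cross = 1.5·12.5 − 8.5·35 = -278.7500; (r_i+r_j)·cross = 10·-278.7500 = -2787.5000
edge 1: (8.5,12.5)→(12,9)  cross = 8.5·9 − 12·12.5 = -73.5000; (r_i+r_j)·cross = 20.5·-73.5000 = -1506.7500
edge 2: (12,9)→(15,17)  cross = 12·17 − 15·9 = 69.0000; (r_i+r_j)·cross = 27·69.0000 = 1863.0000
edge 3: (15,17)→(16.5,29)  cross = 15·29 − 16.5·17 = 154.5000; (r_i+r_j)·cross = 31.5·154.5000 = 4866.7500
edge 4: (16.5,29)→(14,37.5)  cross = 16.5·37.5 − 14·29 = 212.7500; (r_i+r_j)·cross = 30.5·212.7500 = 6488.8750
edge 5: (14,37.5)→(5,39.5)  cross = 14·39.5 − 5·37.5 = 365.5000; (r_i+r_j)·cross = 19·365.5000 = 6944.5000
edge 6: (5,39.5)→(1.5,35)  cross = 5·35 − 1.5·39.5 = 115.7500; (r_i+r_j)·cross = 6.5·115.7500 = 752.3750
Σcross = 565.2500 → A = |Σcross|/2 = 282.6250 mm²
Σ(r_i+r_j)·cross = 16621.2500 → first moment M = |Σ|/6 = 2770.2083
R_c = M/A = 2770.2083/282.6250 = 9.8017 mm
θ = 198° = 3.455752 rad
V = θ·R_c·A = 3.455752·9.8017·282.6250 = 9573.153 mm³

Volume = 9573.153 mm³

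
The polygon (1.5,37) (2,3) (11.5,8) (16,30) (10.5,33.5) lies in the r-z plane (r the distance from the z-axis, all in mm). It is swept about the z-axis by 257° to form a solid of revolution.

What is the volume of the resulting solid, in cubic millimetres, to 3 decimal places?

Volume = 11505.298 mm³

Profile (r,z), 5 vertices: (1.5,37) (2,3) (11.5,8) (16,30) (10.5,33.5)
edge 0: (1.5,37)→(2,3)  cross = 1.5·3 − 2·37 = -69.5000; (r_i+r_j)·cross = 3.5·-69.5000 = -243.2500
edge 1: (2,3)→(11.5,8)  cross = 2·8 − 11.5·3 = -18.5000; (r_i+r_j)·cross = 13.5·-18.5000 = -249.7500
edge 2: (11.5,8)→(16,30)  cross = 11.5·30 − 16·8 = 217.0000; (r_i+r_j)·cross = 27.5·217.0000 = 5967.5000
edge 3: (16,30)→(10.5,33.5)  cross = 16·33.5 − 10.5·30 = 221.0000; (r_i+r_j)·cross = 26.5·221.0000 = 5856.5000
edge 4: (10.5,33.5)→(1.5,37)  cross = 10.5·37 − 1.5·33.5 = 338.2500; (r_i+r_j)·cross = 12·338.2500 = 4059.0000
Σcross = 688.2500 → A = |Σcross|/2 = 344.1250 mm²
Σ(r_i+r_j)·cross = 15390.0000 → first moment M = |Σ|/6 = 2565.0000
R_c = M/A = 2565.0000/344.1250 = 7.4537 mm
θ = 257° = 4.485496 rad
V = θ·R_c·A = 4.485496·7.4537·344.1250 = 11505.298 mm³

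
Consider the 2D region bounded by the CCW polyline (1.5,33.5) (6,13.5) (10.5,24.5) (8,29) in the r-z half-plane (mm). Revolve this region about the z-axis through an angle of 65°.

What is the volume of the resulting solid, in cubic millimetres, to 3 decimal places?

Profile (r,z), 4 vertices: (1.5,33.5) (6,13.5) (10.5,24.5) (8,29)
edge 0: (1.5,33.5)→(6,13.5)  cross = 1.5·13.5 − 6·33.5 = -180.7500; (r_i+r_j)·cross = 7.5·-180.7500 = -1355.6250
edge 1: (6,13.5)→(10.5,24.5)  cross = 6·24.5 − 10.5·13.5 = 5.2500; (r_i+r_j)·cross = 16.5·5.2500 = 86.6250
edge 2: (10.5,24.5)→(8,29)  cross = 10.5·29 − 8·24.5 = 108.5000; (r_i+r_j)·cross = 18.5·108.5000 = 2007.2500
edge 3: (8,29)→(1.5,33.5)  cross = 8·33.5 − 1.5·29 = 224.5000; (r_i+r_j)·cross = 9.5·224.5000 = 2132.7500
Σcross = 157.5000 → A = |Σcross|/2 = 78.7500 mm²
Σ(r_i+r_j)·cross = 2871.0000 → first moment M = |Σ|/6 = 478.5000
R_c = M/A = 478.5000/78.7500 = 6.0762 mm
θ = 65° = 1.134464 rad
V = θ·R_c·A = 1.134464·6.0762·78.7500 = 542.841 mm³

Volume = 542.841 mm³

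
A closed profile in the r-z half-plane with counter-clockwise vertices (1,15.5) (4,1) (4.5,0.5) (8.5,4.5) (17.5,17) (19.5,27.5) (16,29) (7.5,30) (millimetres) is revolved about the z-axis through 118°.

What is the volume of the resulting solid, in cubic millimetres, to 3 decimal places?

Profile (r,z), 8 vertices: (1,15.5) (4,1) (4.5,0.5) (8.5,4.5) (17.5,17) (19.5,27.5) (16,29) (7.5,30)
edge 0: (1,15.5)→(4,1)  cross = 1·1 − 4·15.5 = -61.0000; (r_i+r_j)·cross = 5·-61.0000 = -305.0000
edge 1: (4,1)→(4.5,0.5)  cross = 4·0.5 − 4.5·1 = -2.5000; (r_i+r_j)·cross = 8.5·-2.5000 = -21.2500
edge 2: (4.5,0.5)→(8.5,4.5)  cross = 4.5·4.5 − 8.5·0.5 = 16.0000; (r_i+r_j)·cross = 13·16.0000 = 208.0000
edge 3: (8.5,4.5)→(17.5,17)  cross = 8.5·17 − 17.5·4.5 = 65.7500; (r_i+r_j)·cross = 26·65.7500 = 1709.5000
edge 4: (17.5,17)→(19.5,27.5)  cross = 17.5·27.5 − 19.5·17 = 149.7500; (r_i+r_j)·cross = 37·149.7500 = 5540.7500
edge 5: (19.5,27.5)→(16,29)  cross = 19.5·29 − 16·27.5 = 125.5000; (r_i+r_j)·cross = 35.5·125.5000 = 4455.2500
edge 6: (16,29)→(7.5,30)  cross = 16·30 − 7.5·29 = 262.5000; (r_i+r_j)·cross = 23.5·262.5000 = 6168.7500
edge 7: (7.5,30)→(1,15.5)  cross = 7.5·15.5 − 1·30 = 86.2500; (r_i+r_j)·cross = 8.5·86.2500 = 733.1250
Σcross = 642.2500 → A = |Σcross|/2 = 321.1250 mm²
Σ(r_i+r_j)·cross = 18489.1250 → first moment M = |Σ|/6 = 3081.5208
R_c = M/A = 3081.5208/321.1250 = 9.5960 mm
θ = 118° = 2.059489 rad
V = θ·R_c·A = 2.059489·9.5960·321.1250 = 6346.357 mm³

Volume = 6346.357 mm³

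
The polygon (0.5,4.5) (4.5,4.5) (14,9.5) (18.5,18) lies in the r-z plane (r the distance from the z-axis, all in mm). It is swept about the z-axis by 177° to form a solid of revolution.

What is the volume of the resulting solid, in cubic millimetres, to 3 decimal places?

Volume = 1763.051 mm³

Profile (r,z), 4 vertices: (0.5,4.5) (4.5,4.5) (14,9.5) (18.5,18)
edge 0: (0.5,4.5)→(4.5,4.5)  cross = 0.5·4.5 − 4.5·4.5 = -18.0000; (r_i+r_j)·cross = 5·-18.0000 = -90.0000
edge 1: (4.5,4.5)→(14,9.5)  cross = 4.5·9.5 − 14·4.5 = -20.2500; (r_i+r_j)·cross = 18.5·-20.2500 = -374.6250
edge 2: (14,9.5)→(18.5,18)  cross = 14·18 − 18.5·9.5 = 76.2500; (r_i+r_j)·cross = 32.5·76.2500 = 2478.1250
edge 3: (18.5,18)→(0.5,4.5)  cross = 18.5·4.5 − 0.5·18 = 74.2500; (r_i+r_j)·cross = 19·74.2500 = 1410.7500
Σcross = 112.2500 → A = |Σcross|/2 = 56.1250 mm²
Σ(r_i+r_j)·cross = 3424.2500 → first moment M = |Σ|/6 = 570.7083
R_c = M/A = 570.7083/56.1250 = 10.1685 mm
θ = 177° = 3.089233 rad
V = θ·R_c·A = 3.089233·10.1685·56.1250 = 1763.051 mm³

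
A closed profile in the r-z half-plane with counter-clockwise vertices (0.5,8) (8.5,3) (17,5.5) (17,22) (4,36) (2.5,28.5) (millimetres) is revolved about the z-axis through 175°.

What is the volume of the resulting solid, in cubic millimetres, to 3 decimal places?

Volume = 10184.842 mm³

Profile (r,z), 6 vertices: (0.5,8) (8.5,3) (17,5.5) (17,22) (4,36) (2.5,28.5)
edge 0: (0.5,8)→(8.5,3)  cross = 0.5·3 − 8.5·8 = -66.5000; (r_i+r_j)·cross = 9·-66.5000 = -598.5000
edge 1: (8.5,3)→(17,5.5)  cross = 8.5·5.5 − 17·3 = -4.2500; (r_i+r_j)·cross = 25.5·-4.2500 = -108.3750
edge 2: (17,5.5)→(17,22)  cross = 17·22 − 17·5.5 = 280.5000; (r_i+r_j)·cross = 34·280.5000 = 9537.0000
edge 3: (17,22)→(4,36)  cross = 17·36 − 4·22 = 524.0000; (r_i+r_j)·cross = 21·524.0000 = 11004.0000
edge 4: (4,36)→(2.5,28.5)  cross = 4·28.5 − 2.5·36 = 24.0000; (r_i+r_j)·cross = 6.5·24.0000 = 156.0000
edge 5: (2.5,28.5)→(0.5,8)  cross = 2.5·8 − 0.5·28.5 = 5.7500; (r_i+r_j)·cross = 3·5.7500 = 17.2500
Σcross = 763.5000 → A = |Σcross|/2 = 381.7500 mm²
Σ(r_i+r_j)·cross = 20007.3750 → first moment M = |Σ|/6 = 3334.5625
R_c = M/A = 3334.5625/381.7500 = 8.7349 mm
θ = 175° = 3.054326 rad
V = θ·R_c·A = 3.054326·8.7349·381.7500 = 10184.842 mm³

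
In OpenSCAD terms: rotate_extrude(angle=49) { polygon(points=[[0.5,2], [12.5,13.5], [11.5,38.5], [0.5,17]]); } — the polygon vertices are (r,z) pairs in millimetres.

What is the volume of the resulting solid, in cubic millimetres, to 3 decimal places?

Profile (r,z), 4 vertices: (0.5,2) (12.5,13.5) (11.5,38.5) (0.5,17)
edge 0: (0.5,2)→(12.5,13.5)  cross = 0.5·13.5 − 12.5·2 = -18.2500; (r_i+r_j)·cross = 13·-18.2500 = -237.2500
edge 1: (12.5,13.5)→(11.5,38.5)  cross = 12.5·38.5 − 11.5·13.5 = 326.0000; (r_i+r_j)·cross = 24·326.0000 = 7824.0000
edge 2: (11.5,38.5)→(0.5,17)  cross = 11.5·17 − 0.5·38.5 = 176.2500; (r_i+r_j)·cross = 12·176.2500 = 2115.0000
edge 3: (0.5,17)→(0.5,2)  cross = 0.5·2 − 0.5·17 = -7.5000; (r_i+r_j)·cross = 1·-7.5000 = -7.5000
Σcross = 476.5000 → A = |Σcross|/2 = 238.2500 mm²
Σ(r_i+r_j)·cross = 9694.2500 → first moment M = |Σ|/6 = 1615.7083
R_c = M/A = 1615.7083/238.2500 = 6.7816 mm
θ = 49° = 0.855211 rad
V = θ·R_c·A = 0.855211·6.7816·238.2500 = 1381.772 mm³

Volume = 1381.772 mm³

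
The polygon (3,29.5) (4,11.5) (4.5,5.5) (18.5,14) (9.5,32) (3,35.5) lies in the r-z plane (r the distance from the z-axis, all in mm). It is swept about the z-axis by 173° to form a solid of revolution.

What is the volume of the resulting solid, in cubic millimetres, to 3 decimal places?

Volume = 7060.913 mm³

Profile (r,z), 6 vertices: (3,29.5) (4,11.5) (4.5,5.5) (18.5,14) (9.5,32) (3,35.5)
edge 0: (3,29.5)→(4,11.5)  cross = 3·11.5 − 4·29.5 = -83.5000; (r_i+r_j)·cross = 7·-83.5000 = -584.5000
edge 1: (4,11.5)→(4.5,5.5)  cross = 4·5.5 − 4.5·11.5 = -29.7500; (r_i+r_j)·cross = 8.5·-29.7500 = -252.8750
edge 2: (4.5,5.5)→(18.5,14)  cross = 4.5·14 − 18.5·5.5 = -38.7500; (r_i+r_j)·cross = 23·-38.7500 = -891.2500
edge 3: (18.5,14)→(9.5,32)  cross = 18.5·32 − 9.5·14 = 459.0000; (r_i+r_j)·cross = 28·459.0000 = 12852.0000
edge 4: (9.5,32)→(3,35.5)  cross = 9.5·35.5 − 3·32 = 241.2500; (r_i+r_j)·cross = 12.5·241.2500 = 3015.6250
edge 5: (3,35.5)→(3,29.5)  cross = 3·29.5 − 3·35.5 = -18.0000; (r_i+r_j)·cross = 6·-18.0000 = -108.0000
Σcross = 530.2500 → A = |Σcross|/2 = 265.1250 mm²
Σ(r_i+r_j)·cross = 14031.0000 → first moment M = |Σ|/6 = 2338.5000
R_c = M/A = 2338.5000/265.1250 = 8.8204 mm
θ = 173° = 3.019420 rad
V = θ·R_c·A = 3.019420·8.8204·265.1250 = 7060.913 mm³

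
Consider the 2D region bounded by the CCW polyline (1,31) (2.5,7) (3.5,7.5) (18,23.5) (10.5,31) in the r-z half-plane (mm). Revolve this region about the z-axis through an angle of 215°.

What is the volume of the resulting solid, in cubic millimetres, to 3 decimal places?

Volume = 6780.691 mm³

Profile (r,z), 5 vertices: (1,31) (2.5,7) (3.5,7.5) (18,23.5) (10.5,31)
edge 0: (1,31)→(2.5,7)  cross = 1·7 − 2.5·31 = -70.5000; (r_i+r_j)·cross = 3.5·-70.5000 = -246.7500
edge 1: (2.5,7)→(3.5,7.5)  cross = 2.5·7.5 − 3.5·7 = -5.7500; (r_i+r_j)·cross = 6·-5.7500 = -34.5000
edge 2: (3.5,7.5)→(18,23.5)  cross = 3.5·23.5 − 18·7.5 = -52.7500; (r_i+r_j)·cross = 21.5·-52.7500 = -1134.1250
edge 3: (18,23.5)→(10.5,31)  cross = 18·31 − 10.5·23.5 = 311.2500; (r_i+r_j)·cross = 28.5·311.2500 = 8870.6250
edge 4: (10.5,31)→(1,31)  cross = 10.5·31 − 1·31 = 294.5000; (r_i+r_j)·cross = 11.5·294.5000 = 3386.7500
Σcross = 476.7500 → A = |Σcross|/2 = 238.3750 mm²
Σ(r_i+r_j)·cross = 10842.0000 → first moment M = |Σ|/6 = 1807.0000
R_c = M/A = 1807.0000/238.3750 = 7.5805 mm
θ = 215° = 3.752458 rad
V = θ·R_c·A = 3.752458·7.5805·238.3750 = 6780.691 mm³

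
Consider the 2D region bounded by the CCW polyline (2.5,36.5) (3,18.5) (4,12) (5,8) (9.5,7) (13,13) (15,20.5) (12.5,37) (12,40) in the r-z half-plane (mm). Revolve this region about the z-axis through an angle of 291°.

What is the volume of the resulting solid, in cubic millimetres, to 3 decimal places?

Volume = 13341.868 mm³

Profile (r,z), 9 vertices: (2.5,36.5) (3,18.5) (4,12) (5,8) (9.5,7) (13,13) (15,20.5) (12.5,37) (12,40)
edge 0: (2.5,36.5)→(3,18.5)  cross = 2.5·18.5 − 3·36.5 = -63.2500; (r_i+r_j)·cross = 5.5·-63.2500 = -347.8750
edge 1: (3,18.5)→(4,12)  cross = 3·12 − 4·18.5 = -38.0000; (r_i+r_j)·cross = 7·-38.0000 = -266.0000
edge 2: (4,12)→(5,8)  cross = 4·8 − 5·12 = -28.0000; (r_i+r_j)·cross = 9·-28.0000 = -252.0000
edge 3: (5,8)→(9.5,7)  cross = 5·7 − 9.5·8 = -41.0000; (r_i+r_j)·cross = 14.5·-41.0000 = -594.5000
edge 4: (9.5,7)→(13,13)  cross = 9.5·13 − 13·7 = 32.5000; (r_i+r_j)·cross = 22.5·32.5000 = 731.2500
edge 5: (13,13)→(15,20.5)  cross = 13·20.5 − 15·13 = 71.5000; (r_i+r_j)·cross = 28·71.5000 = 2002.0000
edge 6: (15,20.5)→(12.5,37)  cross = 15·37 − 12.5·20.5 = 298.7500; (r_i+r_j)·cross = 27.5·298.7500 = 8215.6250
edge 7: (12.5,37)→(12,40)  cross = 12.5·40 − 12·37 = 56.0000; (r_i+r_j)·cross = 24.5·56.0000 = 1372.0000
edge 8: (12,40)→(2.5,36.5)  cross = 12·36.5 − 2.5·40 = 338.0000; (r_i+r_j)·cross = 14.5·338.0000 = 4901.0000
Σcross = 626.5000 → A = |Σcross|/2 = 313.2500 mm²
Σ(r_i+r_j)·cross = 15761.5000 → first moment M = |Σ|/6 = 2626.9167
R_c = M/A = 2626.9167/313.2500 = 8.3860 mm
θ = 291° = 5.078908 rad
V = θ·R_c·A = 5.078908·8.3860·313.2500 = 13341.868 mm³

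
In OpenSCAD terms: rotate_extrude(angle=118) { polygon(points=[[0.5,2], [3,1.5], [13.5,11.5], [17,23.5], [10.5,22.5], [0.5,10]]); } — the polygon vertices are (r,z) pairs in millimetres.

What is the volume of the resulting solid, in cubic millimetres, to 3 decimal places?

Profile (r,z), 6 vertices: (0.5,2) (3,1.5) (13.5,11.5) (17,23.5) (10.5,22.5) (0.5,10)
edge 0: (0.5,2)→(3,1.5)  cross = 0.5·1.5 − 3·2 = -5.2500; (r_i+r_j)·cross = 3.5·-5.2500 = -18.3750
edge 1: (3,1.5)→(13.5,11.5)  cross = 3·11.5 − 13.5·1.5 = 14.2500; (r_i+r_j)·cross = 16.5·14.2500 = 235.1250
edge 2: (13.5,11.5)→(17,23.5)  cross = 13.5·23.5 − 17·11.5 = 121.7500; (r_i+r_j)·cross = 30.5·121.7500 = 3713.3750
edge 3: (17,23.5)→(10.5,22.5)  cross = 17·22.5 − 10.5·23.5 = 135.7500; (r_i+r_j)·cross = 27.5·135.7500 = 3733.1250
edge 4: (10.5,22.5)→(0.5,10)  cross = 10.5·10 − 0.5·22.5 = 93.7500; (r_i+r_j)·cross = 11·93.7500 = 1031.2500
edge 5: (0.5,10)→(0.5,2)  cross = 0.5·2 − 0.5·10 = -4.0000; (r_i+r_j)·cross = 1·-4.0000 = -4.0000
Σcross = 356.2500 → A = |Σcross|/2 = 178.1250 mm²
Σ(r_i+r_j)·cross = 8690.5000 → first moment M = |Σ|/6 = 1448.4167
R_c = M/A = 1448.4167/178.1250 = 8.1315 mm
θ = 118° = 2.059489 rad
V = θ·R_c·A = 2.059489·8.1315·178.1250 = 2982.997 mm³

Volume = 2982.997 mm³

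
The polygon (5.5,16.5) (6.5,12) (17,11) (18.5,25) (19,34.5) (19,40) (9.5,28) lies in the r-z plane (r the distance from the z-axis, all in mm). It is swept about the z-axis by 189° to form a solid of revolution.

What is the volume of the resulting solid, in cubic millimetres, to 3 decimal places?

Volume = 10292.201 mm³

Profile (r,z), 7 vertices: (5.5,16.5) (6.5,12) (17,11) (18.5,25) (19,34.5) (19,40) (9.5,28)
edge 0: (5.5,16.5)→(6.5,12)  cross = 5.5·12 − 6.5·16.5 = -41.2500; (r_i+r_j)·cross = 12·-41.2500 = -495.0000
edge 1: (6.5,12)→(17,11)  cross = 6.5·11 − 17·12 = -132.5000; (r_i+r_j)·cross = 23.5·-132.5000 = -3113.7500
edge 2: (17,11)→(18.5,25)  cross = 17·25 − 18.5·11 = 221.5000; (r_i+r_j)·cross = 35.5·221.5000 = 7863.2500
edge 3: (18.5,25)→(19,34.5)  cross = 18.5·34.5 − 19·25 = 163.2500; (r_i+r_j)·cross = 37.5·163.2500 = 6121.8750
edge 4: (19,34.5)→(19,40)  cross = 19·40 − 19·34.5 = 104.5000; (r_i+r_j)·cross = 38·104.5000 = 3971.0000
edge 5: (19,40)→(9.5,28)  cross = 19·28 − 9.5·40 = 152.0000; (r_i+r_j)·cross = 28.5·152.0000 = 4332.0000
edge 6: (9.5,28)→(5.5,16.5)  cross = 9.5·16.5 − 5.5·28 = 2.7500; (r_i+r_j)·cross = 15·2.7500 = 41.2500
Σcross = 470.2500 → A = |Σcross|/2 = 235.1250 mm²
Σ(r_i+r_j)·cross = 18720.6250 → first moment M = |Σ|/6 = 3120.1042
R_c = M/A = 3120.1042/235.1250 = 13.2700 mm
θ = 189° = 3.298672 rad
V = θ·R_c·A = 3.298672·13.2700·235.1250 = 10292.201 mm³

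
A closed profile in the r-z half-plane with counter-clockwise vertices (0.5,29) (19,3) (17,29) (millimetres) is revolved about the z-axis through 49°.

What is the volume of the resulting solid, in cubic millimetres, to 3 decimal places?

Volume = 2231.888 mm³

Profile (r,z), 3 vertices: (0.5,29) (19,3) (17,29)
edge 0: (0.5,29)→(19,3)  cross = 0.5·3 − 19·29 = -549.5000; (r_i+r_j)·cross = 19.5·-549.5000 = -10715.2500
edge 1: (19,3)→(17,29)  cross = 19·29 − 17·3 = 500.0000; (r_i+r_j)·cross = 36·500.0000 = 18000.0000
edge 2: (17,29)→(0.5,29)  cross = 17·29 − 0.5·29 = 478.5000; (r_i+r_j)·cross = 17.5·478.5000 = 8373.7500
Σcross = 429.0000 → A = |Σcross|/2 = 214.5000 mm²
Σ(r_i+r_j)·cross = 15658.5000 → first moment M = |Σ|/6 = 2609.7500
R_c = M/A = 2609.7500/214.5000 = 12.1667 mm
θ = 49° = 0.855211 rad
V = θ·R_c·A = 0.855211·12.1667·214.5000 = 2231.888 mm³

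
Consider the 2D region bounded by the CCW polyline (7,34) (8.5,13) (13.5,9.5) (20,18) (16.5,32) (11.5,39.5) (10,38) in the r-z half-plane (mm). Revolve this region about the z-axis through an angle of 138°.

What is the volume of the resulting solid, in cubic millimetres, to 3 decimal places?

Profile (r,z), 7 vertices: (7,34) (8.5,13) (13.5,9.5) (20,18) (16.5,32) (11.5,39.5) (10,38)
edge 0: (7,34)→(8.5,13)  cross = 7·13 − 8.5·34 = -198.0000; (r_i+r_j)·cross = 15.5·-198.0000 = -3069.0000
edge 1: (8.5,13)→(13.5,9.5)  cross = 8.5·9.5 − 13.5·13 = -94.7500; (r_i+r_j)·cross = 22·-94.7500 = -2084.5000
edge 2: (13.5,9.5)→(20,18)  cross = 13.5·18 − 20·9.5 = 53.0000; (r_i+r_j)·cross = 33.5·53.0000 = 1775.5000
edge 3: (20,18)→(16.5,32)  cross = 20·32 − 16.5·18 = 343.0000; (r_i+r_j)·cross = 36.5·343.0000 = 12519.5000
edge 4: (16.5,32)→(11.5,39.5)  cross = 16.5·39.5 − 11.5·32 = 283.7500; (r_i+r_j)·cross = 28·283.7500 = 7945.0000
edge 5: (11.5,39.5)→(10,38)  cross = 11.5·38 − 10·39.5 = 42.0000; (r_i+r_j)·cross = 21.5·42.0000 = 903.0000
edge 6: (10,38)→(7,34)  cross = 10·34 − 7·38 = 74.0000; (r_i+r_j)·cross = 17·74.0000 = 1258.0000
Σcross = 503.0000 → A = |Σcross|/2 = 251.5000 mm²
Σ(r_i+r_j)·cross = 19247.5000 → first moment M = |Σ|/6 = 3207.9167
R_c = M/A = 3207.9167/251.5000 = 12.7551 mm
θ = 138° = 2.408554 rad
V = θ·R_c·A = 2.408554·12.7551·251.5000 = 7726.442 mm³

Volume = 7726.442 mm³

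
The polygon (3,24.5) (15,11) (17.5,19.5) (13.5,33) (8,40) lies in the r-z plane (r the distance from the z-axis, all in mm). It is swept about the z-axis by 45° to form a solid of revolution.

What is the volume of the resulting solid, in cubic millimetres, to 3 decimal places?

Volume = 1798.660 mm³

Profile (r,z), 5 vertices: (3,24.5) (15,11) (17.5,19.5) (13.5,33) (8,40)
edge 0: (3,24.5)→(15,11)  cross = 3·11 − 15·24.5 = -334.5000; (r_i+r_j)·cross = 18·-334.5000 = -6021.0000
edge 1: (15,11)→(17.5,19.5)  cross = 15·19.5 − 17.5·11 = 100.0000; (r_i+r_j)·cross = 32.5·100.0000 = 3250.0000
edge 2: (17.5,19.5)→(13.5,33)  cross = 17.5·33 − 13.5·19.5 = 314.2500; (r_i+r_j)·cross = 31·314.2500 = 9741.7500
edge 3: (13.5,33)→(8,40)  cross = 13.5·40 − 8·33 = 276.0000; (r_i+r_j)·cross = 21.5·276.0000 = 5934.0000
edge 4: (8,40)→(3,24.5)  cross = 8·24.5 − 3·40 = 76.0000; (r_i+r_j)·cross = 11·76.0000 = 836.0000
Σcross = 431.7500 → A = |Σcross|/2 = 215.8750 mm²
Σ(r_i+r_j)·cross = 13740.7500 → first moment M = |Σ|/6 = 2290.1250
R_c = M/A = 2290.1250/215.8750 = 10.6086 mm
θ = 45° = 0.785398 rad
V = θ·R_c·A = 0.785398·10.6086·215.8750 = 1798.660 mm³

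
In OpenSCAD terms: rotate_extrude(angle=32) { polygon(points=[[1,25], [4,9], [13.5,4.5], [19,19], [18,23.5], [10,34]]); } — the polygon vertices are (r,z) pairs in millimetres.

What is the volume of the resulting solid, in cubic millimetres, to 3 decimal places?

Profile (r,z), 6 vertices: (1,25) (4,9) (13.5,4.5) (19,19) (18,23.5) (10,34)
edge 0: (1,25)→(4,9)  cross = 1·9 − 4·25 = -91.0000; (r_i+r_j)·cross = 5·-91.0000 = -455.0000
edge 1: (4,9)→(13.5,4.5)  cross = 4·4.5 − 13.5·9 = -103.5000; (r_i+r_j)·cross = 17.5·-103.5000 = -1811.2500
edge 2: (13.5,4.5)→(19,19)  cross = 13.5·19 − 19·4.5 = 171.0000; (r_i+r_j)·cross = 32.5·171.0000 = 5557.5000
edge 3: (19,19)→(18,23.5)  cross = 19·23.5 − 18·19 = 104.5000; (r_i+r_j)·cross = 37·104.5000 = 3866.5000
edge 4: (18,23.5)→(10,34)  cross = 18·34 − 10·23.5 = 377.0000; (r_i+r_j)·cross = 28·377.0000 = 10556.0000
edge 5: (10,34)→(1,25)  cross = 10·25 − 1·34 = 216.0000; (r_i+r_j)·cross = 11·216.0000 = 2376.0000
Σcross = 674.0000 → A = |Σcross|/2 = 337.0000 mm²
Σ(r_i+r_j)·cross = 20089.7500 → first moment M = |Σ|/6 = 3348.2917
R_c = M/A = 3348.2917/337.0000 = 9.9356 mm
θ = 32° = 0.558505 rad
V = θ·R_c·A = 0.558505·9.9356·337.0000 = 1870.039 mm³

Volume = 1870.039 mm³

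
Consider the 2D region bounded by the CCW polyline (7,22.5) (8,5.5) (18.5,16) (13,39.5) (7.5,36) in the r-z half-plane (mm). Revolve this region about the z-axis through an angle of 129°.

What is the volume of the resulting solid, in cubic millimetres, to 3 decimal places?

Volume = 6511.828 mm³

Profile (r,z), 5 vertices: (7,22.5) (8,5.5) (18.5,16) (13,39.5) (7.5,36)
edge 0: (7,22.5)→(8,5.5)  cross = 7·5.5 − 8·22.5 = -141.5000; (r_i+r_j)·cross = 15·-141.5000 = -2122.5000
edge 1: (8,5.5)→(18.5,16)  cross = 8·16 − 18.5·5.5 = 26.2500; (r_i+r_j)·cross = 26.5·26.2500 = 695.6250
edge 2: (18.5,16)→(13,39.5)  cross = 18.5·39.5 − 13·16 = 522.7500; (r_i+r_j)·cross = 31.5·522.7500 = 16466.6250
edge 3: (13,39.5)→(7.5,36)  cross = 13·36 − 7.5·39.5 = 171.7500; (r_i+r_j)·cross = 20.5·171.7500 = 3520.8750
edge 4: (7.5,36)→(7,22.5)  cross = 7.5·22.5 − 7·36 = -83.2500; (r_i+r_j)·cross = 14.5·-83.2500 = -1207.1250
Σcross = 496.0000 → A = |Σcross|/2 = 248.0000 mm²
Σ(r_i+r_j)·cross = 17353.5000 → first moment M = |Σ|/6 = 2892.2500
R_c = M/A = 2892.2500/248.0000 = 11.6623 mm
θ = 129° = 2.251475 rad
V = θ·R_c·A = 2.251475·11.6623·248.0000 = 6511.828 mm³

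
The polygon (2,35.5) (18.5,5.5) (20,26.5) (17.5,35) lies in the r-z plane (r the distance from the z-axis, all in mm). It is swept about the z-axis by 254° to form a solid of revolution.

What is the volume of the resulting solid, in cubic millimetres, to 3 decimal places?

Profile (r,z), 4 vertices: (2,35.5) (18.5,5.5) (20,26.5) (17.5,35)
edge 0: (2,35.5)→(18.5,5.5)  cross = 2·5.5 − 18.5·35.5 = -645.7500; (r_i+r_j)·cross = 20.5·-645.7500 = -13237.8750
edge 1: (18.5,5.5)→(20,26.5)  cross = 18.5·26.5 − 20·5.5 = 380.2500; (r_i+r_j)·cross = 38.5·380.2500 = 14639.6250
edge 2: (20,26.5)→(17.5,35)  cross = 20·35 − 17.5·26.5 = 236.2500; (r_i+r_j)·cross = 37.5·236.2500 = 8859.3750
edge 3: (17.5,35)→(2,35.5)  cross = 17.5·35.5 − 2·35 = 551.2500; (r_i+r_j)·cross = 19.5·551.2500 = 10749.3750
Σcross = 522.0000 → A = |Σcross|/2 = 261.0000 mm²
Σ(r_i+r_j)·cross = 21010.5000 → first moment M = |Σ|/6 = 3501.7500
R_c = M/A = 3501.7500/261.0000 = 13.4167 mm
θ = 254° = 4.433136 rad
V = θ·R_c·A = 4.433136·13.4167·261.0000 = 15523.735 mm³

Volume = 15523.735 mm³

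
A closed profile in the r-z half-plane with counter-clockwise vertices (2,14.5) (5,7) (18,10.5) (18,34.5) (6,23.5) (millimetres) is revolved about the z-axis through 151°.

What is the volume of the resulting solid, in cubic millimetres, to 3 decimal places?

Volume = 8326.256 mm³

Profile (r,z), 5 vertices: (2,14.5) (5,7) (18,10.5) (18,34.5) (6,23.5)
edge 0: (2,14.5)→(5,7)  cross = 2·7 − 5·14.5 = -58.5000; (r_i+r_j)·cross = 7·-58.5000 = -409.5000
edge 1: (5,7)→(18,10.5)  cross = 5·10.5 − 18·7 = -73.5000; (r_i+r_j)·cross = 23·-73.5000 = -1690.5000
edge 2: (18,10.5)→(18,34.5)  cross = 18·34.5 − 18·10.5 = 432.0000; (r_i+r_j)·cross = 36·432.0000 = 15552.0000
edge 3: (18,34.5)→(6,23.5)  cross = 18·23.5 − 6·34.5 = 216.0000; (r_i+r_j)·cross = 24·216.0000 = 5184.0000
edge 4: (6,23.5)→(2,14.5)  cross = 6·14.5 − 2·23.5 = 40.0000; (r_i+r_j)·cross = 8·40.0000 = 320.0000
Σcross = 556.0000 → A = |Σcross|/2 = 278.0000 mm²
Σ(r_i+r_j)·cross = 18956.0000 → first moment M = |Σ|/6 = 3159.3333
R_c = M/A = 3159.3333/278.0000 = 11.3645 mm
θ = 151° = 2.635447 rad
V = θ·R_c·A = 2.635447·11.3645·278.0000 = 8326.256 mm³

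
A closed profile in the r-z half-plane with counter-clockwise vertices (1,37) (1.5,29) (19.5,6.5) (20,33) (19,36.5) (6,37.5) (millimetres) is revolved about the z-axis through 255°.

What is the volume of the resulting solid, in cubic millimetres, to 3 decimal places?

Profile (r,z), 6 vertices: (1,37) (1.5,29) (19.5,6.5) (20,33) (19,36.5) (6,37.5)
edge 0: (1,37)→(1.5,29)  cross = 1·29 − 1.5·37 = -26.5000; (r_i+r_j)·cross = 2.5·-26.5000 = -66.2500
edge 1: (1.5,29)→(19.5,6.5)  cross = 1.5·6.5 − 19.5·29 = -555.7500; (r_i+r_j)·cross = 21·-555.7500 = -11670.7500
edge 2: (19.5,6.5)→(20,33)  cross = 19.5·33 − 20·6.5 = 513.5000; (r_i+r_j)·cross = 39.5·513.5000 = 20283.2500
edge 3: (20,33)→(19,36.5)  cross = 20·36.5 − 19·33 = 103.0000; (r_i+r_j)·cross = 39·103.0000 = 4017.0000
edge 4: (19,36.5)→(6,37.5)  cross = 19·37.5 − 6·36.5 = 493.5000; (r_i+r_j)·cross = 25·493.5000 = 12337.5000
edge 5: (6,37.5)→(1,37)  cross = 6·37 − 1·37.5 = 184.5000; (r_i+r_j)·cross = 7·184.5000 = 1291.5000
Σcross = 712.2500 → A = |Σcross|/2 = 356.1250 mm²
Σ(r_i+r_j)·cross = 26192.2500 → first moment M = |Σ|/6 = 4365.3750
R_c = M/A = 4365.3750/356.1250 = 12.2580 mm
θ = 255° = 4.450590 rad
V = θ·R_c·A = 4.450590·12.2580·356.1250 = 19428.493 mm³

Volume = 19428.493 mm³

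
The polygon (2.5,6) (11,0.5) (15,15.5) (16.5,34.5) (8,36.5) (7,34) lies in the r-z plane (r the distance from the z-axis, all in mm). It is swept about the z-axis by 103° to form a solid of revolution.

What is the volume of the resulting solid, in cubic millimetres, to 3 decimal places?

Profile (r,z), 6 vertices: (2.5,6) (11,0.5) (15,15.5) (16.5,34.5) (8,36.5) (7,34)
edge 0: (2.5,6)→(11,0.5)  cross = 2.5·0.5 − 11·6 = -64.7500; (r_i+r_j)·cross = 13.5·-64.7500 = -874.1250
edge 1: (11,0.5)→(15,15.5)  cross = 11·15.5 − 15·0.5 = 163.0000; (r_i+r_j)·cross = 26·163.0000 = 4238.0000
edge 2: (15,15.5)→(16.5,34.5)  cross = 15·34.5 − 16.5·15.5 = 261.7500; (r_i+r_j)·cross = 31.5·261.7500 = 8245.1250
edge 3: (16.5,34.5)→(8,36.5)  cross = 16.5·36.5 − 8·34.5 = 326.2500; (r_i+r_j)·cross = 24.5·326.2500 = 7993.1250
edge 4: (8,36.5)→(7,34)  cross = 8·34 − 7·36.5 = 16.5000; (r_i+r_j)·cross = 15·16.5000 = 247.5000
edge 5: (7,34)→(2.5,6)  cross = 7·6 − 2.5·34 = -43.0000; (r_i+r_j)·cross = 9.5·-43.0000 = -408.5000
Σcross = 659.7500 → A = |Σcross|/2 = 329.8750 mm²
Σ(r_i+r_j)·cross = 19441.1250 → first moment M = |Σ|/6 = 3240.1875
R_c = M/A = 3240.1875/329.8750 = 9.8225 mm
θ = 103° = 1.797689 rad
V = θ·R_c·A = 1.797689·9.8225·329.8750 = 5824.850 mm³

Volume = 5824.850 mm³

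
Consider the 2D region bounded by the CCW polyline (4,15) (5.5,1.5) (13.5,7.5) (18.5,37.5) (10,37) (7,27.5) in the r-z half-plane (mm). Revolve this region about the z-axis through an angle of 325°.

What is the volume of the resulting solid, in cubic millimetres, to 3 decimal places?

Volume = 19352.065 mm³

Profile (r,z), 6 vertices: (4,15) (5.5,1.5) (13.5,7.5) (18.5,37.5) (10,37) (7,27.5)
edge 0: (4,15)→(5.5,1.5)  cross = 4·1.5 − 5.5·15 = -76.5000; (r_i+r_j)·cross = 9.5·-76.5000 = -726.7500
edge 1: (5.5,1.5)→(13.5,7.5)  cross = 5.5·7.5 − 13.5·1.5 = 21.0000; (r_i+r_j)·cross = 19·21.0000 = 399.0000
edge 2: (13.5,7.5)→(18.5,37.5)  cross = 13.5·37.5 − 18.5·7.5 = 367.5000; (r_i+r_j)·cross = 32·367.5000 = 11760.0000
edge 3: (18.5,37.5)→(10,37)  cross = 18.5·37 − 10·37.5 = 309.5000; (r_i+r_j)·cross = 28.5·309.5000 = 8820.7500
edge 4: (10,37)→(7,27.5)  cross = 10·27.5 − 7·37 = 16.0000; (r_i+r_j)·cross = 17·16.0000 = 272.0000
edge 5: (7,27.5)→(4,15)  cross = 7·15 − 4·27.5 = -5.0000; (r_i+r_j)·cross = 11·-5.0000 = -55.0000
Σcross = 632.5000 → A = |Σcross|/2 = 316.2500 mm²
Σ(r_i+r_j)·cross = 20470.0000 → first moment M = |Σ|/6 = 3411.6667
R_c = M/A = 3411.6667/316.2500 = 10.7879 mm
θ = 325° = 5.672320 rad
V = θ·R_c·A = 5.672320·10.7879·316.2500 = 19352.065 mm³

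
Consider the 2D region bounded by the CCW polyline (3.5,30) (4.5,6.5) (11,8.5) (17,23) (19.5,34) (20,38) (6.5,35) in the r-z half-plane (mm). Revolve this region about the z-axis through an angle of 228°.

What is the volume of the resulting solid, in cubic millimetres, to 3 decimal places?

Volume = 14252.956 mm³

Profile (r,z), 7 vertices: (3.5,30) (4.5,6.5) (11,8.5) (17,23) (19.5,34) (20,38) (6.5,35)
edge 0: (3.5,30)→(4.5,6.5)  cross = 3.5·6.5 − 4.5·30 = -112.2500; (r_i+r_j)·cross = 8·-112.2500 = -898.0000
edge 1: (4.5,6.5)→(11,8.5)  cross = 4.5·8.5 − 11·6.5 = -33.2500; (r_i+r_j)·cross = 15.5·-33.2500 = -515.3750
edge 2: (11,8.5)→(17,23)  cross = 11·23 − 17·8.5 = 108.5000; (r_i+r_j)·cross = 28·108.5000 = 3038.0000
edge 3: (17,23)→(19.5,34)  cross = 17·34 − 19.5·23 = 129.5000; (r_i+r_j)·cross = 36.5·129.5000 = 4726.7500
edge 4: (19.5,34)→(20,38)  cross = 19.5·38 − 20·34 = 61.0000; (r_i+r_j)·cross = 39.5·61.0000 = 2409.5000
edge 5: (20,38)→(6.5,35)  cross = 20·35 − 6.5·38 = 453.0000; (r_i+r_j)·cross = 26.5·453.0000 = 12004.5000
edge 6: (6.5,35)→(3.5,30)  cross = 6.5·30 − 3.5·35 = 72.5000; (r_i+r_j)·cross = 10·72.5000 = 725.0000
Σcross = 679.0000 → A = |Σcross|/2 = 339.5000 mm²
Σ(r_i+r_j)·cross = 21490.3750 → first moment M = |Σ|/6 = 3581.7292
R_c = M/A = 3581.7292/339.5000 = 10.5500 mm
θ = 228° = 3.979351 rad
V = θ·R_c·A = 3.979351·10.5500·339.5000 = 14252.956 mm³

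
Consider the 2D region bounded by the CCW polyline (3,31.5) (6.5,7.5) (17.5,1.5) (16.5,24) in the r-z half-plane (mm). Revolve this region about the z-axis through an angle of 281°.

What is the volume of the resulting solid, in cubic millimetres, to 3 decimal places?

Volume = 14322.615 mm³

Profile (r,z), 4 vertices: (3,31.5) (6.5,7.5) (17.5,1.5) (16.5,24)
edge 0: (3,31.5)→(6.5,7.5)  cross = 3·7.5 − 6.5·31.5 = -182.2500; (r_i+r_j)·cross = 9.5·-182.2500 = -1731.3750
edge 1: (6.5,7.5)→(17.5,1.5)  cross = 6.5·1.5 − 17.5·7.5 = -121.5000; (r_i+r_j)·cross = 24·-121.5000 = -2916.0000
edge 2: (17.5,1.5)→(16.5,24)  cross = 17.5·24 − 16.5·1.5 = 395.2500; (r_i+r_j)·cross = 34·395.2500 = 13438.5000
edge 3: (16.5,24)→(3,31.5)  cross = 16.5·31.5 − 3·24 = 447.7500; (r_i+r_j)·cross = 19.5·447.7500 = 8731.1250
Σcross = 539.2500 → A = |Σcross|/2 = 269.6250 mm²
Σ(r_i+r_j)·cross = 17522.2500 → first moment M = |Σ|/6 = 2920.3750
R_c = M/A = 2920.3750/269.6250 = 10.8312 mm
θ = 281° = 4.904375 rad
V = θ·R_c·A = 4.904375·10.8312·269.6250 = 14322.615 mm³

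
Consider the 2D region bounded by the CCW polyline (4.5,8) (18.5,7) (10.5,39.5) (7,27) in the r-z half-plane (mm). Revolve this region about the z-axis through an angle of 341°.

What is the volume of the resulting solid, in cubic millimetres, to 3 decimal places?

Volume = 15622.878 mm³

Profile (r,z), 4 vertices: (4.5,8) (18.5,7) (10.5,39.5) (7,27)
edge 0: (4.5,8)→(18.5,7)  cross = 4.5·7 − 18.5·8 = -116.5000; (r_i+r_j)·cross = 23·-116.5000 = -2679.5000
edge 1: (18.5,7)→(10.5,39.5)  cross = 18.5·39.5 − 10.5·7 = 657.2500; (r_i+r_j)·cross = 29·657.2500 = 19060.2500
edge 2: (10.5,39.5)→(7,27)  cross = 10.5·27 − 7·39.5 = 7.0000; (r_i+r_j)·cross = 17.5·7.0000 = 122.5000
edge 3: (7,27)→(4.5,8)  cross = 7·8 − 4.5·27 = -65.5000; (r_i+r_j)·cross = 11.5·-65.5000 = -753.2500
Σcross = 482.2500 → A = |Σcross|/2 = 241.1250 mm²
Σ(r_i+r_j)·cross = 15750.0000 → first moment M = |Σ|/6 = 2625.0000
R_c = M/A = 2625.0000/241.1250 = 10.8865 mm
θ = 341° = 5.951573 rad
V = θ·R_c·A = 5.951573·10.8865·241.1250 = 15622.878 mm³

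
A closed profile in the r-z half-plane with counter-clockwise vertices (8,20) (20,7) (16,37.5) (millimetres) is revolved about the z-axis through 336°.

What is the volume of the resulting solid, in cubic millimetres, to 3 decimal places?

Profile (r,z), 3 vertices: (8,20) (20,7) (16,37.5)
edge 0: (8,20)→(20,7)  cross = 8·7 − 20·20 = -344.0000; (r_i+r_j)·cross = 28·-344.0000 = -9632.0000
edge 1: (20,7)→(16,37.5)  cross = 20·37.5 − 16·7 = 638.0000; (r_i+r_j)·cross = 36·638.0000 = 22968.0000
edge 2: (16,37.5)→(8,20)  cross = 16·20 − 8·37.5 = 20.0000; (r_i+r_j)·cross = 24·20.0000 = 480.0000
Σcross = 314.0000 → A = |Σcross|/2 = 157.0000 mm²
Σ(r_i+r_j)·cross = 13816.0000 → first moment M = |Σ|/6 = 2302.6667
R_c = M/A = 2302.6667/157.0000 = 14.6667 mm
θ = 336° = 5.864306 rad
V = θ·R_c·A = 5.864306·14.6667·157.0000 = 13503.543 mm³

Volume = 13503.543 mm³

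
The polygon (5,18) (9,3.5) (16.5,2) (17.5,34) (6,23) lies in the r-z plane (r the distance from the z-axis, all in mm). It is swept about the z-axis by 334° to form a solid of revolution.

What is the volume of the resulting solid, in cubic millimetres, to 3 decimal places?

Profile (r,z), 5 vertices: (5,18) (9,3.5) (16.5,2) (17.5,34) (6,23)
edge 0: (5,18)→(9,3.5)  cross = 5·3.5 − 9·18 = -144.5000; (r_i+r_j)·cross = 14·-144.5000 = -2023.0000
edge 1: (9,3.5)→(16.5,2)  cross = 9·2 − 16.5·3.5 = -39.7500; (r_i+r_j)·cross = 25.5·-39.7500 = -1013.6250
edge 2: (16.5,2)→(17.5,34)  cross = 16.5·34 − 17.5·2 = 526.0000; (r_i+r_j)·cross = 34·526.0000 = 17884.0000
edge 3: (17.5,34)→(6,23)  cross = 17.5·23 − 6·34 = 198.5000; (r_i+r_j)·cross = 23.5·198.5000 = 4664.7500
edge 4: (6,23)→(5,18)  cross = 6·18 − 5·23 = -7.0000; (r_i+r_j)·cross = 11·-7.0000 = -77.0000
Σcross = 533.2500 → A = |Σcross|/2 = 266.6250 mm²
Σ(r_i+r_j)·cross = 19435.1250 → first moment M = |Σ|/6 = 3239.1875
R_c = M/A = 3239.1875/266.6250 = 12.1489 mm
θ = 334° = 5.829400 rad
V = θ·R_c·A = 5.829400·12.1489·266.6250 = 18882.519 mm³

Volume = 18882.519 mm³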